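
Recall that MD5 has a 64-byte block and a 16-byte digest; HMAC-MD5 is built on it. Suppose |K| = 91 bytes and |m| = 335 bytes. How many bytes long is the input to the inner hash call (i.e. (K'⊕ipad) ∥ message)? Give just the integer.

Key is 91 > 64 bytes, so it is hashed to 16 bytes then zero-padded to 64: |K'| = 64.
Inner input = (K'⊕ipad) ∥ m → 64 + 335 = 399 bytes.

399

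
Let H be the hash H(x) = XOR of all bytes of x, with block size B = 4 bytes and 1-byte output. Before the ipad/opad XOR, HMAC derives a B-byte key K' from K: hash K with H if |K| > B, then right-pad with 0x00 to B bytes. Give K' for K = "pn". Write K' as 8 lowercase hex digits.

Key "pn" = 70 6e is 2 bytes ≤ B = 4; zero-pad to 4 bytes: K' = 70 6e 00 00.

706e0000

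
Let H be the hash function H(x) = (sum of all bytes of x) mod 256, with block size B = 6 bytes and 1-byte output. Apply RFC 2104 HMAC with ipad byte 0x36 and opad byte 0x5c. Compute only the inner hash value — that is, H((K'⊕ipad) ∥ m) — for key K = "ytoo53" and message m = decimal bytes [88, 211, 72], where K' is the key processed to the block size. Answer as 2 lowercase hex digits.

be

Key "ytoo53" = 79 74 6f 6f 35 33 is exactly B = 6 bytes: K' = 79 74 6f 6f 35 33.
K' ⊕ ipad = 4f 42 59 59 03 05.
Inner input = 4f 42 59 59 03 05 ∥ 58 d3 48.
Inner hash: sum = 79+66+89+89+3+5+88+211+72 = 702; mod 256 = 190 → be.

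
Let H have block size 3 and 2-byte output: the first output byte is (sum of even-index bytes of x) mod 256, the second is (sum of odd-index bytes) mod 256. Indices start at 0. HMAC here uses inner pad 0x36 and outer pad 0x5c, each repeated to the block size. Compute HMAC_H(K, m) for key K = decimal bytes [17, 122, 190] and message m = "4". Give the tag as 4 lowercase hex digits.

afd5

Key decimal bytes [17, 122, 190] = 11 7a be is exactly B = 3 bytes: K' = 11 7a be.
K' ⊕ ipad = 27 4c 88.  K' ⊕ opad = 4d 26 e2.
Inner input = (K'⊕ipad) ∥ m = 27 4c 88 ∥ 34.
Inner hash: even-index sum = 175 mod 256 = 175; odd-index sum = 128 mod 256 = 128 → af 80.
Outer input = (K'⊕opad) ∥ inner = 4d 26 e2 ∥ af 80.
Outer hash (tag): even-index sum = 431 mod 256 = 175; odd-index sum = 213 mod 256 = 213 → af d5.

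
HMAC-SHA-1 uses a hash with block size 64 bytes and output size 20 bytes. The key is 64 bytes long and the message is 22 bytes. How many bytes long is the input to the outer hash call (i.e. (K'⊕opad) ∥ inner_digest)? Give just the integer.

Key is 64 ≤ 64 bytes, zero-padded: |K'| = 64.
Outer input = (K'⊕opad) ∥ H(inner) → 64 + 20 = 84 bytes.

84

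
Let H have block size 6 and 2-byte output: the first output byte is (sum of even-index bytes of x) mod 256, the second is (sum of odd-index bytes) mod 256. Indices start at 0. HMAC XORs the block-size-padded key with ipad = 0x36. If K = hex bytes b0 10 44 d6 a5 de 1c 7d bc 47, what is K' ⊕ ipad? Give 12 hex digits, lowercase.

47be36363636

Key hex bytes b0 10 44 d6 a5 de 1c 7d bc 47 is 10 bytes > B = 6, so hash it first: H(key) = 71 88, then zero-pad to 6 bytes: K' = 71 88 00 00 00 00.
XOR each byte with 0x36: 71⊕36=47, 88⊕36=be, 00⊕36=36, 00⊕36=36, 00⊕36=36, 00⊕36=36.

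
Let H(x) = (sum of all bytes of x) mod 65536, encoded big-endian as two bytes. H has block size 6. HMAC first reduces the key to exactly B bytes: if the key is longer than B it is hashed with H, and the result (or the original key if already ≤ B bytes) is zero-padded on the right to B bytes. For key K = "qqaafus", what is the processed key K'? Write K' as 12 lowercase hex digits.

|K| = 7 > B = 6, so first hash the key.
H(K): sum = 113+113+97+97+102+117+115 = 754 → 02 f2.
Zero-pad H(K) = 02 f2 to 6 bytes: K' = 02 f2 00 00 00 00.

02f200000000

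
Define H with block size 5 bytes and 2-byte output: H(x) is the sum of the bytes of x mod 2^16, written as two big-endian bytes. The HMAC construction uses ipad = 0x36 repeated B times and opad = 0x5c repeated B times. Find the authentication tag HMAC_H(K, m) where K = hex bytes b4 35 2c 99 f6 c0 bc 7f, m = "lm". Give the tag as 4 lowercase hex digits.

Key hex bytes b4 35 2c 99 f6 c0 bc 7f is 8 bytes > B = 5, so hash it first: H(key) = 04 9f, then zero-pad to 5 bytes: K' = 04 9f 00 00 00.
K' ⊕ ipad = 32 a9 36 36 36.  K' ⊕ opad = 58 c3 5c 5c 5c.
Inner input = (K'⊕ipad) ∥ m = 32 a9 36 36 36 ∥ 6c 6d.
Inner hash: sum = 50+169+54+54+54+108+109 = 598 → 02 56.
Outer input = (K'⊕opad) ∥ inner = 58 c3 5c 5c 5c ∥ 02 56.
Outer hash (tag): sum = 88+195+92+92+92+2+86 = 647 → 02 87.

0287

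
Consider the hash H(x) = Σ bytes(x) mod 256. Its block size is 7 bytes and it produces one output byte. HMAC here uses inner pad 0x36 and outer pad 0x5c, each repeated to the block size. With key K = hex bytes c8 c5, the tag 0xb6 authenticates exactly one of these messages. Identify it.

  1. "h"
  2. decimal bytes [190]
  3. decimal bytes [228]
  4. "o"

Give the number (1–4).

2

Key hex bytes c8 c5 is 2 bytes ≤ B = 7; zero-pad to 7 bytes: K' = c8 c5 00 00 00 00 00.
K' ⊕ ipad = fe f3 36 36 36 36 36; K' ⊕ opad = 94 99 5c 5c 5c 5c 5c.
m1: inner = H(fe f3 36 36 36 36 36 68) = 67; tag = H(94 99 5c 5c 5c 5c 5c 67) = 60
m2: inner = H(fe f3 36 36 36 36 36 be) = bd; tag = H(94 99 5c 5c 5c 5c 5c bd) = b6 ← matches
m3: inner = H(fe f3 36 36 36 36 36 e4) = e3; tag = H(94 99 5c 5c 5c 5c 5c e3) = dc
m4: inner = H(fe f3 36 36 36 36 36 6f) = 6e; tag = H(94 99 5c 5c 5c 5c 5c 6e) = 67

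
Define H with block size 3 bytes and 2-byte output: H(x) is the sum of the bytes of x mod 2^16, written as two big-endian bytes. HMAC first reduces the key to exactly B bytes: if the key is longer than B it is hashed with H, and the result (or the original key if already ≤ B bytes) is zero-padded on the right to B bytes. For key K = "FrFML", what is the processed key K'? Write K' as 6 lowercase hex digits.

019700

|K| = 5 > B = 3, so first hash the key.
H(K): sum = 70+114+70+77+76 = 407 → 01 97.
Zero-pad H(K) = 01 97 to 3 bytes: K' = 01 97 00.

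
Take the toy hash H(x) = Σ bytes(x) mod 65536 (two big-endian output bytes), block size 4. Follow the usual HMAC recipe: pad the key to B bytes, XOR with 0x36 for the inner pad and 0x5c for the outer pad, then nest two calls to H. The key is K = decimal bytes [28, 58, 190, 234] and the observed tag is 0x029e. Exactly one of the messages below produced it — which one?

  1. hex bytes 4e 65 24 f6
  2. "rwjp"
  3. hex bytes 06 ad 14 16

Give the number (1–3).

Key decimal bytes [28, 58, 190, 234] = 1c 3a be ea is exactly B = 4 bytes: K' = 1c 3a be ea.
K' ⊕ ipad = 2a 0c 88 dc; K' ⊕ opad = 40 66 e2 b6.
m1: inner = H(2a 0c 88 dc 4e 65 24 f6) = 03 67; tag = H(40 66 e2 b6 03 67) = 02a8
m2: inner = H(2a 0c 88 dc 72 77 6a 70) = 03 5d; tag = H(40 66 e2 b6 03 5d) = 029e ← matches
m3: inner = H(2a 0c 88 dc 06 ad 14 16) = 02 77; tag = H(40 66 e2 b6 02 77) = 02b7

2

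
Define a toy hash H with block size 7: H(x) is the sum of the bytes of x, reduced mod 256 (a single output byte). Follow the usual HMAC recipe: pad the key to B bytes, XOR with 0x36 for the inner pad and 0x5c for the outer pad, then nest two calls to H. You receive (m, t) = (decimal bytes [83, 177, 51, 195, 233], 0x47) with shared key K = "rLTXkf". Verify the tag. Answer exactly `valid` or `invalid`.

invalid

Key "rLTXkf" = 72 4c 54 58 6b 66 is 6 bytes ≤ B = 7; zero-pad to 7 bytes: K' = 72 4c 54 58 6b 66 00.
K' ⊕ ipad = 44 7a 62 6e 5d 50 36; K' ⊕ opad = 2e 10 08 04 37 3a 5c.
Inner hash: sum = 68+122+98+110+93+80+54+83+177+51+195+233 = 1364; mod 256 = 84 → 54.
Outer hash (recomputed tag): sum = 46+16+8+4+55+58+92+84 = 363; mod 256 = 107 → 6b.
Recomputed tag = 6b; claimed = 47 → mismatch.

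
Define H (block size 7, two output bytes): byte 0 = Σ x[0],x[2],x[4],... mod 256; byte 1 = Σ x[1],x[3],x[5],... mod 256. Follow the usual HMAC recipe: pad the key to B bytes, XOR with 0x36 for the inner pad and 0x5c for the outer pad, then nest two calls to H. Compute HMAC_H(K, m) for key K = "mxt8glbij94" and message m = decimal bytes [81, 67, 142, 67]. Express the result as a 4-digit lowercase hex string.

fb40

Key "mxt8glbij94" = 6d 78 74 38 67 6c 62 69 6a 39 34 is 11 bytes > B = 7, so hash it first: H(key) = 48 be, then zero-pad to 7 bytes: K' = 48 be 00 00 00 00 00.
K' ⊕ ipad = 7e 88 36 36 36 36 36.  K' ⊕ opad = 14 e2 5c 5c 5c 5c 5c.
Inner input = (K'⊕ipad) ∥ m = 7e 88 36 36 36 36 36 ∥ 51 43 8e 43.
Inner hash: even-index sum = 422 mod 256 = 166; odd-index sum = 467 mod 256 = 211 → a6 d3.
Outer input = (K'⊕opad) ∥ inner = 14 e2 5c 5c 5c 5c 5c ∥ a6 d3.
Outer hash (tag): even-index sum = 507 mod 256 = 251; odd-index sum = 576 mod 256 = 64 → fb 40.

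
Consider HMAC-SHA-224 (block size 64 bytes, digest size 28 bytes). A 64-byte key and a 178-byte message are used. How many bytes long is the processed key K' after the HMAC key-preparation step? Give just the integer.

Key is 64 ≤ 64 bytes, zero-padded: |K'| = 64.

64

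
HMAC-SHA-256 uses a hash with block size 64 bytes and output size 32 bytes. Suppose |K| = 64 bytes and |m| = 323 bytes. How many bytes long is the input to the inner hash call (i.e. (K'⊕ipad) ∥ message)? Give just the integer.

387

Key is 64 ≤ 64 bytes, zero-padded: |K'| = 64.
Inner input = (K'⊕ipad) ∥ m → 64 + 323 = 387 bytes.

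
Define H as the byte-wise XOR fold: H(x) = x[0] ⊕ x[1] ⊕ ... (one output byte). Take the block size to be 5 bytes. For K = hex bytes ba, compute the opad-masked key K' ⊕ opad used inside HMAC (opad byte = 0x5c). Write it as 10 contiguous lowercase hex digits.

Key hex bytes ba is 1 byte ≤ B = 5; zero-pad to 5 bytes: K' = ba 00 00 00 00.
XOR each byte with 0x5c: ba⊕5c=e6, 00⊕5c=5c, 00⊕5c=5c, 00⊕5c=5c, 00⊕5c=5c.

e65c5c5c5c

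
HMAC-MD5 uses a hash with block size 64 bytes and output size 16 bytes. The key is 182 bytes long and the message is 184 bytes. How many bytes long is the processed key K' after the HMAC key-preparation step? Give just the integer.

64

Key is 182 > 64 bytes, so it is hashed to 16 bytes then zero-padded to 64: |K'| = 64.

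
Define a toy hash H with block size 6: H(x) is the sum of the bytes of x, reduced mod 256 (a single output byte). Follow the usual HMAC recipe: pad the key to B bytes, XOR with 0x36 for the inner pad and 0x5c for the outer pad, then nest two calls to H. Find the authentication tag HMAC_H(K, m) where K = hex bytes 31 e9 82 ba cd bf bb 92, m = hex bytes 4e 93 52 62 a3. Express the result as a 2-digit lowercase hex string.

9e

Key hex bytes 31 e9 82 ba cd bf bb 92 is 8 bytes > B = 6, so hash it first: H(key) = 2f, then zero-pad to 6 bytes: K' = 2f 00 00 00 00 00.
K' ⊕ ipad = 19 36 36 36 36 36.  K' ⊕ opad = 73 5c 5c 5c 5c 5c.
Inner input = (K'⊕ipad) ∥ m = 19 36 36 36 36 36 ∥ 4e 93 52 62 a3.
Inner hash: sum = 25+54+54+54+54+54+78+147+82+98+163 = 863; mod 256 = 95 → 5f.
Outer input = (K'⊕opad) ∥ inner = 73 5c 5c 5c 5c 5c ∥ 5f.
Outer hash (tag): sum = 115+92+92+92+92+92+95 = 670; mod 256 = 158 → 9e.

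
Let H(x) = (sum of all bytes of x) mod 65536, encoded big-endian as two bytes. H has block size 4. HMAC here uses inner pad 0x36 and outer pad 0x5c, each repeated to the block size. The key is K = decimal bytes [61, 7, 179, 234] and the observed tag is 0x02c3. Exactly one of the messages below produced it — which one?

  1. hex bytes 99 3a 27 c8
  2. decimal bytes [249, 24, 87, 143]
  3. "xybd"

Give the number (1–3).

Key decimal bytes [61, 7, 179, 234] = 3d 07 b3 ea is exactly B = 4 bytes: K' = 3d 07 b3 ea.
K' ⊕ ipad = 0b 31 85 dc; K' ⊕ opad = 61 5b ef b6.
m1: inner = H(0b 31 85 dc 99 3a 27 c8) = 03 5f; tag = H(61 5b ef b6 03 5f) = 02c3 ← matches
m2: inner = H(0b 31 85 dc f9 18 57 8f) = 03 94; tag = H(61 5b ef b6 03 94) = 02f8
m3: inner = H(0b 31 85 dc 78 79 62 64) = 03 54; tag = H(61 5b ef b6 03 54) = 02b8

1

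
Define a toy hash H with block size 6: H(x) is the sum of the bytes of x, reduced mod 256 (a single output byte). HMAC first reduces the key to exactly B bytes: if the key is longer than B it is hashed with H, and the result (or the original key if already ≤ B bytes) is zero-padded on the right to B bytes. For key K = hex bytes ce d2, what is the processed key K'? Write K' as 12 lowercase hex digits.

ced200000000

Key hex bytes ce d2 is 2 bytes ≤ B = 6; zero-pad to 6 bytes: K' = ce d2 00 00 00 00.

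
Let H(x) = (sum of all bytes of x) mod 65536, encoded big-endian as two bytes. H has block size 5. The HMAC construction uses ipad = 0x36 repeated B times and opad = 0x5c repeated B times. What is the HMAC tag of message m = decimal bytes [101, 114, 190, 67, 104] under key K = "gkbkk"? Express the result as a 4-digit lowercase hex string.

021d

Key "gkbkk" = 67 6b 62 6b 6b is exactly B = 5 bytes: K' = 67 6b 62 6b 6b.
K' ⊕ ipad = 51 5d 54 5d 5d.  K' ⊕ opad = 3b 37 3e 37 37.
Inner input = (K'⊕ipad) ∥ m = 51 5d 54 5d 5d ∥ 65 72 be 43 68.
Inner hash: sum = 81+93+84+93+93+101+114+190+67+104 = 1020 → 03 fc.
Outer input = (K'⊕opad) ∥ inner = 3b 37 3e 37 37 ∥ 03 fc.
Outer hash (tag): sum = 59+55+62+55+55+3+252 = 541 → 02 1d.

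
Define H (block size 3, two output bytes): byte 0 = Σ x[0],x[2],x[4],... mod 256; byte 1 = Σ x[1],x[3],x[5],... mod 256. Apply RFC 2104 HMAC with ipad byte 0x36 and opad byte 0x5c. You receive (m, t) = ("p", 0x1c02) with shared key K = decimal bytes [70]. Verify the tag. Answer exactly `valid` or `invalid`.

Key decimal bytes [70] = 46 is 1 byte ≤ B = 3; zero-pad to 3 bytes: K' = 46 00 00.
K' ⊕ ipad = 70 36 36; K' ⊕ opad = 1a 5c 5c.
Inner hash: even-index sum = 166 mod 256 = 166; odd-index sum = 166 mod 256 = 166 → a6 a6.
Outer hash (recomputed tag): even-index sum = 284 mod 256 = 28; odd-index sum = 258 mod 256 = 2 → 1c 02.
Recomputed tag = 1c02; claimed = 1c02 → match.

valid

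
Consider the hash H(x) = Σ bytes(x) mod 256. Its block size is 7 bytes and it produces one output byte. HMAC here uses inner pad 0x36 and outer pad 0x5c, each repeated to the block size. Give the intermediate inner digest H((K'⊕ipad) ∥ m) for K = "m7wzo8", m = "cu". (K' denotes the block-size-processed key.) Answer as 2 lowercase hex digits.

5e

Key "m7wzo8" = 6d 37 77 7a 6f 38 is 6 bytes ≤ B = 7; zero-pad to 7 bytes: K' = 6d 37 77 7a 6f 38 00.
K' ⊕ ipad = 5b 01 41 4c 59 0e 36.
Inner input = 5b 01 41 4c 59 0e 36 ∥ 63 75.
Inner hash: sum = 91+1+65+76+89+14+54+99+117 = 606; mod 256 = 94 → 5e.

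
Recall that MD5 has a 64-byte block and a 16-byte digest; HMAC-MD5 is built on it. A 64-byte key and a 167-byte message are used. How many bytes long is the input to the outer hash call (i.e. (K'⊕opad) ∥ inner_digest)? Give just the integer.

Key is 64 ≤ 64 bytes, zero-padded: |K'| = 64.
Outer input = (K'⊕opad) ∥ H(inner) → 64 + 16 = 80 bytes.

80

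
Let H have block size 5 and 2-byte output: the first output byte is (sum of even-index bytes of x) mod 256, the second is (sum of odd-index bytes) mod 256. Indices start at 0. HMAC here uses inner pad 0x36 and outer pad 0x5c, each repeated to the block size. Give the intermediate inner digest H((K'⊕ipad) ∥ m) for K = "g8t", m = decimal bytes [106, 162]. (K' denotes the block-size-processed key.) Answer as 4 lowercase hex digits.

Key "g8t" = 67 38 74 is 3 bytes ≤ B = 5; zero-pad to 5 bytes: K' = 67 38 74 00 00.
K' ⊕ ipad = 51 0e 42 36 36.
Inner input = 51 0e 42 36 36 ∥ 6a a2.
Inner hash: even-index sum = 363 mod 256 = 107; odd-index sum = 174 mod 256 = 174 → 6b ae.

6bae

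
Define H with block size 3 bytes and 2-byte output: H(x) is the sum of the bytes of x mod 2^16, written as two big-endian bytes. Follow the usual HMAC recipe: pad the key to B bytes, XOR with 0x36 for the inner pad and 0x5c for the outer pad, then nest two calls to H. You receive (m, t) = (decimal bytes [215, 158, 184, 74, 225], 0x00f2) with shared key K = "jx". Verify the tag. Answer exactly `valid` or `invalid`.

Key "jx" = 6a 78 is 2 bytes ≤ B = 3; zero-pad to 3 bytes: K' = 6a 78 00.
K' ⊕ ipad = 5c 4e 36; K' ⊕ opad = 36 24 5c.
Inner hash: sum = 92+78+54+215+158+184+74+225 = 1080 → 04 38.
Outer hash (recomputed tag): sum = 54+36+92+4+56 = 242 → 00 f2.
Recomputed tag = 00f2; claimed = 00f2 → match.

valid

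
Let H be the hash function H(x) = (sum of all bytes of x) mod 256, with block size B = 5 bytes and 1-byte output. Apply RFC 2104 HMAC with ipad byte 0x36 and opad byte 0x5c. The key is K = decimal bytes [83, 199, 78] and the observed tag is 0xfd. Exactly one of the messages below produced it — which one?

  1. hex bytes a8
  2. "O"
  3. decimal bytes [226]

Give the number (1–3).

2

Key decimal bytes [83, 199, 78] = 53 c7 4e is 3 bytes ≤ B = 5; zero-pad to 5 bytes: K' = 53 c7 4e 00 00.
K' ⊕ ipad = 65 f1 78 36 36; K' ⊕ opad = 0f 9b 12 5c 5c.
m1: inner = H(65 f1 78 36 36 a8) = e2; tag = H(0f 9b 12 5c 5c e2) = 56
m2: inner = H(65 f1 78 36 36 4f) = 89; tag = H(0f 9b 12 5c 5c 89) = fd ← matches
m3: inner = H(65 f1 78 36 36 e2) = 1c; tag = H(0f 9b 12 5c 5c 1c) = 90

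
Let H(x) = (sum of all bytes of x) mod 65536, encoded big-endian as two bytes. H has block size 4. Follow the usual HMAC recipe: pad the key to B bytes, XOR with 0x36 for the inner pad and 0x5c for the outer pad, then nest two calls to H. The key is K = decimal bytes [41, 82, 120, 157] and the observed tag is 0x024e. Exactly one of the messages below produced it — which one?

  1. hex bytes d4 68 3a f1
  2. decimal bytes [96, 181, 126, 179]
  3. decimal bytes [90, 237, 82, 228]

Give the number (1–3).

Key decimal bytes [41, 82, 120, 157] = 29 52 78 9d is exactly B = 4 bytes: K' = 29 52 78 9d.
K' ⊕ ipad = 1f 64 4e ab; K' ⊕ opad = 75 0e 24 c1.
m1: inner = H(1f 64 4e ab d4 68 3a f1) = 03 e3; tag = H(75 0e 24 c1 03 e3) = 024e ← matches
m2: inner = H(1f 64 4e ab 60 b5 7e b3) = 03 c2; tag = H(75 0e 24 c1 03 c2) = 022d
m3: inner = H(1f 64 4e ab 5a ed 52 e4) = 03 f9; tag = H(75 0e 24 c1 03 f9) = 0264

1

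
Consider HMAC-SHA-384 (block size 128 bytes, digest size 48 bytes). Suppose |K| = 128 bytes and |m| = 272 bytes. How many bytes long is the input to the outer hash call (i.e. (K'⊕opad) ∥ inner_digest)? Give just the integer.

176

Key is 128 ≤ 128 bytes, zero-padded: |K'| = 128.
Outer input = (K'⊕opad) ∥ H(inner) → 128 + 48 = 176 bytes.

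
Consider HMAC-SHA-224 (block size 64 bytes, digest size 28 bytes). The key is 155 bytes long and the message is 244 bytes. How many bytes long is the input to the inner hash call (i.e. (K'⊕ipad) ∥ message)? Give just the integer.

Key is 155 > 64 bytes, so it is hashed to 28 bytes then zero-padded to 64: |K'| = 64.
Inner input = (K'⊕ipad) ∥ m → 64 + 244 = 308 bytes.

308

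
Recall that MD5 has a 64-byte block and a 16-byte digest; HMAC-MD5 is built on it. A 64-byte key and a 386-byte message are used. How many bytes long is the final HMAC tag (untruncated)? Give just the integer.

16

The tag is one MD5 digest: 16 bytes.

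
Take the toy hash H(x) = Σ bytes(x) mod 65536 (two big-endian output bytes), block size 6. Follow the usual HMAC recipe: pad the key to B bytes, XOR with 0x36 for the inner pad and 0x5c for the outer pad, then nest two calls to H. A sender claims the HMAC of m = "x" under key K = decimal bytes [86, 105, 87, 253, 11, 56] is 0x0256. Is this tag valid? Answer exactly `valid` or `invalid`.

valid

Key decimal bytes [86, 105, 87, 253, 11, 56] = 56 69 57 fd 0b 38 is exactly B = 6 bytes: K' = 56 69 57 fd 0b 38.
K' ⊕ ipad = 60 5f 61 cb 3d 0e; K' ⊕ opad = 0a 35 0b a1 57 64.
Inner hash: sum = 96+95+97+203+61+14+120 = 686 → 02 ae.
Outer hash (recomputed tag): sum = 10+53+11+161+87+100+2+174 = 598 → 02 56.
Recomputed tag = 0256; claimed = 0256 → match.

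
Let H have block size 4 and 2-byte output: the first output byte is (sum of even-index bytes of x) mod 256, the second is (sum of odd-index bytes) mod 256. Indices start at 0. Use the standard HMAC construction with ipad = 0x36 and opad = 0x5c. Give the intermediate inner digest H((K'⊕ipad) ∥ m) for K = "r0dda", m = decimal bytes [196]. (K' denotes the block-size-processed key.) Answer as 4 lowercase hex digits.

fbd8

Key "r0dda" = 72 30 64 64 61 is 5 bytes > B = 4, so hash it first: H(key) = 37 94, then zero-pad to 4 bytes: K' = 37 94 00 00.
K' ⊕ ipad = 01 a2 36 36.
Inner input = 01 a2 36 36 ∥ c4.
Inner hash: even-index sum = 251 mod 256 = 251; odd-index sum = 216 mod 256 = 216 → fb d8.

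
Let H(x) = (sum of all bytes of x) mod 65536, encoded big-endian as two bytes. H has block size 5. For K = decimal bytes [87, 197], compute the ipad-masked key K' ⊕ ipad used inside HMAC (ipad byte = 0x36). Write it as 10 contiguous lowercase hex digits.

Key decimal bytes [87, 197] = 57 c5 is 2 bytes ≤ B = 5; zero-pad to 5 bytes: K' = 57 c5 00 00 00.
XOR each byte with 0x36: 57⊕36=61, c5⊕36=f3, 00⊕36=36, 00⊕36=36, 00⊕36=36.

61f3363636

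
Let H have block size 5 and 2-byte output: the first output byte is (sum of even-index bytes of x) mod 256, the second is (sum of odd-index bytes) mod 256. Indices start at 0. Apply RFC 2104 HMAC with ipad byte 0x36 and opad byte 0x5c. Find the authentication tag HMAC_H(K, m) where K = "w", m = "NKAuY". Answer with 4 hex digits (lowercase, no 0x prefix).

3725

Key "w" = 77 is 1 byte ≤ B = 5; zero-pad to 5 bytes: K' = 77 00 00 00 00.
K' ⊕ ipad = 41 36 36 36 36.  K' ⊕ opad = 2b 5c 5c 5c 5c.
Inner input = (K'⊕ipad) ∥ m = 41 36 36 36 36 ∥ 4e 4b 41 75 59.
Inner hash: even-index sum = 365 mod 256 = 109; odd-index sum = 340 mod 256 = 84 → 6d 54.
Outer input = (K'⊕opad) ∥ inner = 2b 5c 5c 5c 5c ∥ 6d 54.
Outer hash (tag): even-index sum = 311 mod 256 = 55; odd-index sum = 293 mod 256 = 37 → 37 25.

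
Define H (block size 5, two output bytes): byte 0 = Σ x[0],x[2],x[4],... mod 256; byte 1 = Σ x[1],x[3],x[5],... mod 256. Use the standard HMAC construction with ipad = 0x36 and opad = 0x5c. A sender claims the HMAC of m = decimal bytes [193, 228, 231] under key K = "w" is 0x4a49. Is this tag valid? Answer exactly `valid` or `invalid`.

Key "w" = 77 is 1 byte ≤ B = 5; zero-pad to 5 bytes: K' = 77 00 00 00 00.
K' ⊕ ipad = 41 36 36 36 36; K' ⊕ opad = 2b 5c 5c 5c 5c.
Inner hash: even-index sum = 401 mod 256 = 145; odd-index sum = 532 mod 256 = 20 → 91 14.
Outer hash (recomputed tag): even-index sum = 247 mod 256 = 247; odd-index sum = 329 mod 256 = 73 → f7 49.
Recomputed tag = f749; claimed = 4a49 → mismatch.

invalid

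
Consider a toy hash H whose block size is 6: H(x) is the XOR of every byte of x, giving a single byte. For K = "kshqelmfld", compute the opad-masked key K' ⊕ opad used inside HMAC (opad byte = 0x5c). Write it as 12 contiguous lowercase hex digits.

Key "kshqelmfld" = 6b 73 68 71 65 6c 6d 66 6c 64 is 10 bytes > B = 6, so hash it first: H(key) = 0b, then zero-pad to 6 bytes: K' = 0b 00 00 00 00 00.
XOR each byte with 0x5c: 0b⊕5c=57, 00⊕5c=5c, 00⊕5c=5c, 00⊕5c=5c, 00⊕5c=5c, 00⊕5c=5c.

575c5c5c5c5c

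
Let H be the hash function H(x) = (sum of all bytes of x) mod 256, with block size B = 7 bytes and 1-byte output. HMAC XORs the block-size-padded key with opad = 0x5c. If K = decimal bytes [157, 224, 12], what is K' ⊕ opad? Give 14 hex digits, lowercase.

c1bc505c5c5c5c

Key decimal bytes [157, 224, 12] = 9d e0 0c is 3 bytes ≤ B = 7; zero-pad to 7 bytes: K' = 9d e0 0c 00 00 00 00.
XOR each byte with 0x5c: 9d⊕5c=c1, e0⊕5c=bc, 0c⊕5c=50, 00⊕5c=5c, 00⊕5c=5c, 00⊕5c=5c, 00⊕5c=5c.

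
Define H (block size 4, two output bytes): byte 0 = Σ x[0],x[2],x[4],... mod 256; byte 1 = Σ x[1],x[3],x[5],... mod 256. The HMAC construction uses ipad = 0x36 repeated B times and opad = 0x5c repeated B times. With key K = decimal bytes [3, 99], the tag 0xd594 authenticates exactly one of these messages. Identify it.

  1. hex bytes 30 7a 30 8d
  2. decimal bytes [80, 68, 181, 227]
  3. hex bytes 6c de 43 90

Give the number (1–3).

Key decimal bytes [3, 99] = 03 63 is 2 bytes ≤ B = 4; zero-pad to 4 bytes: K' = 03 63 00 00.
K' ⊕ ipad = 35 55 36 36; K' ⊕ opad = 5f 3f 5c 5c.
m1: inner = H(35 55 36 36 30 7a 30 8d) = cb 92; tag = H(5f 3f 5c 5c cb 92) = 862d
m2: inner = H(35 55 36 36 50 44 b5 e3) = 70 b2; tag = H(5f 3f 5c 5c 70 b2) = 2b4d
m3: inner = H(35 55 36 36 6c de 43 90) = 1a f9; tag = H(5f 3f 5c 5c 1a f9) = d594 ← matches

3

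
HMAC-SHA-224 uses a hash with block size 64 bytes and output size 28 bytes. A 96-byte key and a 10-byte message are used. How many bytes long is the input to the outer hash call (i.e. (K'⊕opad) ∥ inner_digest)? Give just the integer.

Key is 96 > 64 bytes, so it is hashed to 28 bytes then zero-padded to 64: |K'| = 64.
Outer input = (K'⊕opad) ∥ H(inner) → 64 + 28 = 92 bytes.

92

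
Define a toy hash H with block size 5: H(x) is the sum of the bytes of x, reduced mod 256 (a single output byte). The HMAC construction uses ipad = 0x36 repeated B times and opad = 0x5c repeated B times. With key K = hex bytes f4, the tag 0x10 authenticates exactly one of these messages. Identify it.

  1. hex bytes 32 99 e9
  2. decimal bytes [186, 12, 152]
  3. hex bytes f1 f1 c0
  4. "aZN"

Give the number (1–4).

Key hex bytes f4 is 1 byte ≤ B = 5; zero-pad to 5 bytes: K' = f4 00 00 00 00.
K' ⊕ ipad = c2 36 36 36 36; K' ⊕ opad = a8 5c 5c 5c 5c.
m1: inner = H(c2 36 36 36 36 32 99 e9) = 4e; tag = H(a8 5c 5c 5c 5c 4e) = 66
m2: inner = H(c2 36 36 36 36 ba 0c 98) = f8; tag = H(a8 5c 5c 5c 5c f8) = 10 ← matches
m3: inner = H(c2 36 36 36 36 f1 f1 c0) = 3c; tag = H(a8 5c 5c 5c 5c 3c) = 54
m4: inner = H(c2 36 36 36 36 61 5a 4e) = a3; tag = H(a8 5c 5c 5c 5c a3) = bb

2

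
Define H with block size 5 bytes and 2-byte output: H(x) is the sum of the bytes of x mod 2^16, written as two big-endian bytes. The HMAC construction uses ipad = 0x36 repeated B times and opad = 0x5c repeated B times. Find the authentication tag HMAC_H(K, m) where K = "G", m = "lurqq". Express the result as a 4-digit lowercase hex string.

020c

Key "G" = 47 is 1 byte ≤ B = 5; zero-pad to 5 bytes: K' = 47 00 00 00 00.
K' ⊕ ipad = 71 36 36 36 36.  K' ⊕ opad = 1b 5c 5c 5c 5c.
Inner input = (K'⊕ipad) ∥ m = 71 36 36 36 36 ∥ 6c 75 72 71 71.
Inner hash: sum = 113+54+54+54+54+108+117+114+113+113 = 894 → 03 7e.
Outer input = (K'⊕opad) ∥ inner = 1b 5c 5c 5c 5c ∥ 03 7e.
Outer hash (tag): sum = 27+92+92+92+92+3+126 = 524 → 02 0c.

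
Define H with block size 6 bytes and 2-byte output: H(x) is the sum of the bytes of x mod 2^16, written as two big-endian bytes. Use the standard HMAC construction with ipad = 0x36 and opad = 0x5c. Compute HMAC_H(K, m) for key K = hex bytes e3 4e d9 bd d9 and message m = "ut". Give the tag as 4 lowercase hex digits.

03f1

Key hex bytes e3 4e d9 bd d9 is 5 bytes ≤ B = 6; zero-pad to 6 bytes: K' = e3 4e d9 bd d9 00.
K' ⊕ ipad = d5 78 ef 8b ef 36.  K' ⊕ opad = bf 12 85 e1 85 5c.
Inner input = (K'⊕ipad) ∥ m = d5 78 ef 8b ef 36 ∥ 75 74.
Inner hash: sum = 213+120+239+139+239+54+117+116 = 1237 → 04 d5.
Outer input = (K'⊕opad) ∥ inner = bf 12 85 e1 85 5c ∥ 04 d5.
Outer hash (tag): sum = 191+18+133+225+133+92+4+213 = 1009 → 03 f1.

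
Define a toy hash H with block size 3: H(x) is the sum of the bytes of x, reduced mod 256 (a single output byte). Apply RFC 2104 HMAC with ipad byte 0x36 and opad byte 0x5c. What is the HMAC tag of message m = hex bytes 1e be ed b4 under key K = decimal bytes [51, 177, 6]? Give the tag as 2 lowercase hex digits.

ef

Key decimal bytes [51, 177, 6] = 33 b1 06 is exactly B = 3 bytes: K' = 33 b1 06.
K' ⊕ ipad = 05 87 30.  K' ⊕ opad = 6f ed 5a.
Inner input = (K'⊕ipad) ∥ m = 05 87 30 ∥ 1e be ed b4.
Inner hash: sum = 5+135+48+30+190+237+180 = 825; mod 256 = 57 → 39.
Outer input = (K'⊕opad) ∥ inner = 6f ed 5a ∥ 39.
Outer hash (tag): sum = 111+237+90+57 = 495; mod 256 = 239 → ef.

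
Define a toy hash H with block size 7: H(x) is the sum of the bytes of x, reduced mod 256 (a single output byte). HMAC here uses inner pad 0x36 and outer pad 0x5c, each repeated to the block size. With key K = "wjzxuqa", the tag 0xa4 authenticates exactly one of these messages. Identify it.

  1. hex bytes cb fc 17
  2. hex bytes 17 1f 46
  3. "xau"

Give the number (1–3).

3

Key "wjzxuqa" = 77 6a 7a 78 75 71 61 is exactly B = 7 bytes: K' = 77 6a 7a 78 75 71 61.
K' ⊕ ipad = 41 5c 4c 4e 43 47 57; K' ⊕ opad = 2b 36 26 24 29 2d 3d.
m1: inner = H(41 5c 4c 4e 43 47 57 cb fc 17) = f6; tag = H(2b 36 26 24 29 2d 3d f6) = 34
m2: inner = H(41 5c 4c 4e 43 47 57 17 1f 46) = 94; tag = H(2b 36 26 24 29 2d 3d 94) = d2
m3: inner = H(41 5c 4c 4e 43 47 57 78 61 75) = 66; tag = H(2b 36 26 24 29 2d 3d 66) = a4 ← matches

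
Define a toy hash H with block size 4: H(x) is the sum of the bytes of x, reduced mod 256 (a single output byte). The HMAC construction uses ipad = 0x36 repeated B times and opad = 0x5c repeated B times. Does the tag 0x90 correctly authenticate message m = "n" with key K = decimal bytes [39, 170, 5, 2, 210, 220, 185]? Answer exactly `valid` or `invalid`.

Key decimal bytes [39, 170, 5, 2, 210, 220, 185] = 27 aa 05 02 d2 dc b9 is 7 bytes > B = 4, so hash it first: H(key) = 3f, then zero-pad to 4 bytes: K' = 3f 00 00 00.
K' ⊕ ipad = 09 36 36 36; K' ⊕ opad = 63 5c 5c 5c.
Inner hash: sum = 9+54+54+54+110 = 281; mod 256 = 25 → 19.
Outer hash (recomputed tag): sum = 99+92+92+92+25 = 400; mod 256 = 144 → 90.
Recomputed tag = 90; claimed = 90 → match.

valid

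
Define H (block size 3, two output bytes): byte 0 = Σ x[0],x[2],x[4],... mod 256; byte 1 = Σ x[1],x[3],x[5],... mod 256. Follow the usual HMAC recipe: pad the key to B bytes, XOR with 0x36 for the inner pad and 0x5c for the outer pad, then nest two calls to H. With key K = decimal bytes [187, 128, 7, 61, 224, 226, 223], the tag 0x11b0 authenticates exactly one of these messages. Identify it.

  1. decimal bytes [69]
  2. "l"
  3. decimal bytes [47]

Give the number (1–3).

3

Key decimal bytes [187, 128, 7, 61, 224, 226, 223] = bb 80 07 3d e0 e2 df is 7 bytes > B = 3, so hash it first: H(key) = 81 9f, then zero-pad to 3 bytes: K' = 81 9f 00.
K' ⊕ ipad = b7 a9 36; K' ⊕ opad = dd c3 5c.
m1: inner = H(b7 a9 36 45) = ed ee; tag = H(dd c3 5c ed ee) = 27b0
m2: inner = H(b7 a9 36 6c) = ed 15; tag = H(dd c3 5c ed 15) = 4eb0
m3: inner = H(b7 a9 36 2f) = ed d8; tag = H(dd c3 5c ed d8) = 11b0 ← matches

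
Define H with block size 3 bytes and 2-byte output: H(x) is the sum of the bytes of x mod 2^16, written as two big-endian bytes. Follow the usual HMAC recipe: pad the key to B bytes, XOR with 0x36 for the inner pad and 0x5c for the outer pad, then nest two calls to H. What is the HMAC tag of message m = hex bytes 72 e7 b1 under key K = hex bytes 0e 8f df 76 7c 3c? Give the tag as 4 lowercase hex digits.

01c3

Key hex bytes 0e 8f df 76 7c 3c is 6 bytes > B = 3, so hash it first: H(key) = 02 aa, then zero-pad to 3 bytes: K' = 02 aa 00.
K' ⊕ ipad = 34 9c 36.  K' ⊕ opad = 5e f6 5c.
Inner input = (K'⊕ipad) ∥ m = 34 9c 36 ∥ 72 e7 b1.
Inner hash: sum = 52+156+54+114+231+177 = 784 → 03 10.
Outer input = (K'⊕opad) ∥ inner = 5e f6 5c ∥ 03 10.
Outer hash (tag): sum = 94+246+92+3+16 = 451 → 01 c3.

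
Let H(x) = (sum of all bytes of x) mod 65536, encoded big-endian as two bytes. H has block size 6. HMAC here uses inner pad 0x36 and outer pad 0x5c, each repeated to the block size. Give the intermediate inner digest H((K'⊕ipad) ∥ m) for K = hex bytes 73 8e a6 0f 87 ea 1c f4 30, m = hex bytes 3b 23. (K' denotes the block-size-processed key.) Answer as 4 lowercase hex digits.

01b9

Key hex bytes 73 8e a6 0f 87 ea 1c f4 30 is 9 bytes > B = 6, so hash it first: H(key) = 04 67, then zero-pad to 6 bytes: K' = 04 67 00 00 00 00.
K' ⊕ ipad = 32 51 36 36 36 36.
Inner input = 32 51 36 36 36 36 ∥ 3b 23.
Inner hash: sum = 50+81+54+54+54+54+59+35 = 441 → 01 b9.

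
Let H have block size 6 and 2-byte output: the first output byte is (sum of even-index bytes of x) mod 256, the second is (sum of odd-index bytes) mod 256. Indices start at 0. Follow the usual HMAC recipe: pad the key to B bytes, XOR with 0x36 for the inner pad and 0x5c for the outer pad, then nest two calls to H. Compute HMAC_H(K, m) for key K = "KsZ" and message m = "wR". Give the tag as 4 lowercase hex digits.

Key "KsZ" = 4b 73 5a is 3 bytes ≤ B = 6; zero-pad to 6 bytes: K' = 4b 73 5a 00 00 00.
K' ⊕ ipad = 7d 45 6c 36 36 36.  K' ⊕ opad = 17 2f 06 5c 5c 5c.
Inner input = (K'⊕ipad) ∥ m = 7d 45 6c 36 36 36 ∥ 77 52.
Inner hash: even-index sum = 406 mod 256 = 150; odd-index sum = 259 mod 256 = 3 → 96 03.
Outer input = (K'⊕opad) ∥ inner = 17 2f 06 5c 5c 5c ∥ 96 03.
Outer hash (tag): even-index sum = 271 mod 256 = 15; odd-index sum = 234 mod 256 = 234 → 0f ea.

0fea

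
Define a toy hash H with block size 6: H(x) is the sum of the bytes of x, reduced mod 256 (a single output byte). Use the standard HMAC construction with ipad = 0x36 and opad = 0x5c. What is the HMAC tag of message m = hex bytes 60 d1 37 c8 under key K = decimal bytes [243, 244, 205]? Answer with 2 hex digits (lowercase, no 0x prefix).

Key decimal bytes [243, 244, 205] = f3 f4 cd is 3 bytes ≤ B = 6; zero-pad to 6 bytes: K' = f3 f4 cd 00 00 00.
K' ⊕ ipad = c5 c2 fb 36 36 36.  K' ⊕ opad = af a8 91 5c 5c 5c.
Inner input = (K'⊕ipad) ∥ m = c5 c2 fb 36 36 36 ∥ 60 d1 37 c8.
Inner hash: sum = 197+194+251+54+54+54+96+209+55+200 = 1364; mod 256 = 84 → 54.
Outer input = (K'⊕opad) ∥ inner = af a8 91 5c 5c 5c ∥ 54.
Outer hash (tag): sum = 175+168+145+92+92+92+84 = 848; mod 256 = 80 → 50.

50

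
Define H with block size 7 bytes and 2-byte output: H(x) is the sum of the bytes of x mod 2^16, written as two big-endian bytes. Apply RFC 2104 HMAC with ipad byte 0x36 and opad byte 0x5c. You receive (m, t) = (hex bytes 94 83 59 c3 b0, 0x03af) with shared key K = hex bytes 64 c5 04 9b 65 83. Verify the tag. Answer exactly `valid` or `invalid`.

valid

Key hex bytes 64 c5 04 9b 65 83 is 6 bytes ≤ B = 7; zero-pad to 7 bytes: K' = 64 c5 04 9b 65 83 00.
K' ⊕ ipad = 52 f3 32 ad 53 b5 36; K' ⊕ opad = 38 99 58 c7 39 df 5c.
Inner hash: sum = 82+243+50+173+83+181+54+148+131+89+195+176 = 1605 → 06 45.
Outer hash (recomputed tag): sum = 56+153+88+199+57+223+92+6+69 = 943 → 03 af.
Recomputed tag = 03af; claimed = 03af → match.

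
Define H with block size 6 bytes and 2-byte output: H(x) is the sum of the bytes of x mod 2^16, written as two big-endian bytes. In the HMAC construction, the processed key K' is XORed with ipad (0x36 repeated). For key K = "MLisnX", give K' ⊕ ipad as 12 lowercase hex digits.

Key "MLisnX" = 4d 4c 69 73 6e 58 is exactly B = 6 bytes: K' = 4d 4c 69 73 6e 58.
XOR each byte with 0x36: 4d⊕36=7b, 4c⊕36=7a, 69⊕36=5f, 73⊕36=45, 6e⊕36=58, 58⊕36=6e.

7b7a5f45586e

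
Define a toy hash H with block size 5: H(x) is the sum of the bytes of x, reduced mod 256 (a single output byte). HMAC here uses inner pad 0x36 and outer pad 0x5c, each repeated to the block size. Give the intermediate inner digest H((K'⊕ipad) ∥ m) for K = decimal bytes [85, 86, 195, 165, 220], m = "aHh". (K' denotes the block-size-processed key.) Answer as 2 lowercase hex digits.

Key decimal bytes [85, 86, 195, 165, 220] = 55 56 c3 a5 dc is exactly B = 5 bytes: K' = 55 56 c3 a5 dc.
K' ⊕ ipad = 63 60 f5 93 ea.
Inner input = 63 60 f5 93 ea ∥ 61 48 68.
Inner hash: sum = 99+96+245+147+234+97+72+104 = 1094; mod 256 = 70 → 46.

46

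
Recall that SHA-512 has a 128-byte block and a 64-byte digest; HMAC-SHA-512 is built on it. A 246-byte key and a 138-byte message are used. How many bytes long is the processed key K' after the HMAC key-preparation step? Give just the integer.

Key is 246 > 128 bytes, so it is hashed to 64 bytes then zero-padded to 128: |K'| = 128.

128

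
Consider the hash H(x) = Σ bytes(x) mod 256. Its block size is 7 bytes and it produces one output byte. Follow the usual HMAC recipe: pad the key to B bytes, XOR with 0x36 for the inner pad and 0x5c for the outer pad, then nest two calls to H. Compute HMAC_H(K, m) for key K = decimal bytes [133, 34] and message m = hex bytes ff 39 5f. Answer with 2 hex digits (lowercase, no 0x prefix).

Key decimal bytes [133, 34] = 85 22 is 2 bytes ≤ B = 7; zero-pad to 7 bytes: K' = 85 22 00 00 00 00 00.
K' ⊕ ipad = b3 14 36 36 36 36 36.  K' ⊕ opad = d9 7e 5c 5c 5c 5c 5c.
Inner input = (K'⊕ipad) ∥ m = b3 14 36 36 36 36 36 ∥ ff 39 5f.
Inner hash: sum = 179+20+54+54+54+54+54+255+57+95 = 876; mod 256 = 108 → 6c.
Outer input = (K'⊕opad) ∥ inner = d9 7e 5c 5c 5c 5c 5c ∥ 6c.
Outer hash (tag): sum = 217+126+92+92+92+92+92+108 = 911; mod 256 = 143 → 8f.

8f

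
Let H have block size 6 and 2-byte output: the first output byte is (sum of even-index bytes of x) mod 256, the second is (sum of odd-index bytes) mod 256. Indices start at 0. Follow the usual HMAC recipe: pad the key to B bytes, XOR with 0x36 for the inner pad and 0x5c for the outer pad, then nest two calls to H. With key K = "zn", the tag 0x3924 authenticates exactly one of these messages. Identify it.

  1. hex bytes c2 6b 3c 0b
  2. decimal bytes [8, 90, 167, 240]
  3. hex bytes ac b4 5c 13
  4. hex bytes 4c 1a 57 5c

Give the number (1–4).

Key "zn" = 7a 6e is 2 bytes ≤ B = 6; zero-pad to 6 bytes: K' = 7a 6e 00 00 00 00.
K' ⊕ ipad = 4c 58 36 36 36 36; K' ⊕ opad = 26 32 5c 5c 5c 5c.
m1: inner = H(4c 58 36 36 36 36 c2 6b 3c 0b) = b6 3a; tag = H(26 32 5c 5c 5c 5c b6 3a) = 9424
m2: inner = H(4c 58 36 36 36 36 08 5a a7 f0) = 67 0e; tag = H(26 32 5c 5c 5c 5c 67 0e) = 45f8
m3: inner = H(4c 58 36 36 36 36 ac b4 5c 13) = c0 8b; tag = H(26 32 5c 5c 5c 5c c0 8b) = 9e75
m4: inner = H(4c 58 36 36 36 36 4c 1a 57 5c) = 5b 3a; tag = H(26 32 5c 5c 5c 5c 5b 3a) = 3924 ← matches

4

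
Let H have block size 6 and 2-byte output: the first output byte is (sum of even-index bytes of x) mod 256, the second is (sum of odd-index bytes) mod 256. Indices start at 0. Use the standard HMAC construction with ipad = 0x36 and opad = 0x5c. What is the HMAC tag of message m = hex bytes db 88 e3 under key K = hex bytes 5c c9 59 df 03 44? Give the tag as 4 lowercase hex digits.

Key hex bytes 5c c9 59 df 03 44 is exactly B = 6 bytes: K' = 5c c9 59 df 03 44.
K' ⊕ ipad = 6a ff 6f e9 35 72.  K' ⊕ opad = 00 95 05 83 5f 18.
Inner input = (K'⊕ipad) ∥ m = 6a ff 6f e9 35 72 ∥ db 88 e3.
Inner hash: even-index sum = 716 mod 256 = 204; odd-index sum = 738 mod 256 = 226 → cc e2.
Outer input = (K'⊕opad) ∥ inner = 00 95 05 83 5f 18 ∥ cc e2.
Outer hash (tag): even-index sum = 304 mod 256 = 48; odd-index sum = 530 mod 256 = 18 → 30 12.

3012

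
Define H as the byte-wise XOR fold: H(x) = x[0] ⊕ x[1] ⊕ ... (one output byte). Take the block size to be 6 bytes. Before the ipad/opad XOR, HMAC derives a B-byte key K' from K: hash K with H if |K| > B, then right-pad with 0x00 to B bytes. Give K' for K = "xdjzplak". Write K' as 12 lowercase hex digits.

1a0000000000

|K| = 8 > B = 6, so first hash the key.
H(K): XOR 78⊕64⊕6a⊕7a⊕70⊕6c⊕61⊕6b = 1a.
Zero-pad H(K) = 1a to 6 bytes: K' = 1a 00 00 00 00 00.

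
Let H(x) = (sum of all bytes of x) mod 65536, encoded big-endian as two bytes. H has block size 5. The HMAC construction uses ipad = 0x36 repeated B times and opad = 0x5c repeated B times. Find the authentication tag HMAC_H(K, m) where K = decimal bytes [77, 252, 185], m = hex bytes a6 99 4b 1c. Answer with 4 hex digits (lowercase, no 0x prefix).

0337

Key decimal bytes [77, 252, 185] = 4d fc b9 is 3 bytes ≤ B = 5; zero-pad to 5 bytes: K' = 4d fc b9 00 00.
K' ⊕ ipad = 7b ca 8f 36 36.  K' ⊕ opad = 11 a0 e5 5c 5c.
Inner input = (K'⊕ipad) ∥ m = 7b ca 8f 36 36 ∥ a6 99 4b 1c.
Inner hash: sum = 123+202+143+54+54+166+153+75+28 = 998 → 03 e6.
Outer input = (K'⊕opad) ∥ inner = 11 a0 e5 5c 5c ∥ 03 e6.
Outer hash (tag): sum = 17+160+229+92+92+3+230 = 823 → 03 37.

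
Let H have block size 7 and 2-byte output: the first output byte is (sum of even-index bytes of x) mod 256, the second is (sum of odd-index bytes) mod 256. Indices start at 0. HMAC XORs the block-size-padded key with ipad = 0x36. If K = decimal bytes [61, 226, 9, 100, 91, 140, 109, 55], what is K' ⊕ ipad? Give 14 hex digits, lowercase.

Key decimal bytes [61, 226, 9, 100, 91, 140, 109, 55] = 3d e2 09 64 5b 8c 6d 37 is 8 bytes > B = 7, so hash it first: H(key) = 0e 09, then zero-pad to 7 bytes: K' = 0e 09 00 00 00 00 00.
XOR each byte with 0x36: 0e⊕36=38, 09⊕36=3f, 00⊕36=36, 00⊕36=36, 00⊕36=36, 00⊕36=36, 00⊕36=36.

383f3636363636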